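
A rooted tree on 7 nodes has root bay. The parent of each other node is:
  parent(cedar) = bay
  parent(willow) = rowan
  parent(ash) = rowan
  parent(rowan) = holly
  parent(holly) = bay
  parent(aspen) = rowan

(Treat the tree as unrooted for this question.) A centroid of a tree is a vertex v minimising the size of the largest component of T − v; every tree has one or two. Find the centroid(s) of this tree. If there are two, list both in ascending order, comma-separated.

Delete rowan: the remaining components have sizes 3, 1, 1, 1. Max 3 ≤ 3, so rowan is a centroid.
No neighbour of rowan does as well, so rowan is the unique centroid.

rowan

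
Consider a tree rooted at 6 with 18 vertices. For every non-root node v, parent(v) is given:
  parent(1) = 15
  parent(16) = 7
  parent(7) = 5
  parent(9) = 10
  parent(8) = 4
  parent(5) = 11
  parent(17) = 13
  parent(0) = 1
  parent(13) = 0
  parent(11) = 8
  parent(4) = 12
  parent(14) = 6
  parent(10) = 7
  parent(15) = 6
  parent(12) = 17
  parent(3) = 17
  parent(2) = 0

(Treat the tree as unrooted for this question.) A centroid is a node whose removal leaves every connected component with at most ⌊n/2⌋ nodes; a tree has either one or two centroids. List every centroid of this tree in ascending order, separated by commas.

Delete 12: the remaining components have sizes 9, 8. Max 9 ≤ 9, so 12 is a centroid.
Its neighbour 17 also leaves a largest component of size 9, so both are centroids.

12, 17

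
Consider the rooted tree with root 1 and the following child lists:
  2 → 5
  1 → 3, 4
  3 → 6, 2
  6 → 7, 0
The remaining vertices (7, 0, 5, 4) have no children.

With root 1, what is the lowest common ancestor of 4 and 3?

Ancestors of 4 (toward the root): 4, 1.
Ancestors of 3: 3, 1.
The deepest node appearing in both lists is 1.

1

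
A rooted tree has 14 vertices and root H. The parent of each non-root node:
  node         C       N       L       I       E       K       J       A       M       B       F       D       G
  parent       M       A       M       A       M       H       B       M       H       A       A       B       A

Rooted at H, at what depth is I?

3

Path from H to I: H–M–A–I, which has 3 edges.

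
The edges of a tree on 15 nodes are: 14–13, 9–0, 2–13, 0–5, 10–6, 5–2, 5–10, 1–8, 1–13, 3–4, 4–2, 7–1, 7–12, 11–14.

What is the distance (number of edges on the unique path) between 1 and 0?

1–13–2–5–0: 4 edges.

4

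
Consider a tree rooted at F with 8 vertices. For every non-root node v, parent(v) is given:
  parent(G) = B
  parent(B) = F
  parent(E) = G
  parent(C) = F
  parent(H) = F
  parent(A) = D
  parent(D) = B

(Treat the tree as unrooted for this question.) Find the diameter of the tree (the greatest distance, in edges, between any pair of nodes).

4

BFS from C reaches E last, at distance 4; BFS from E confirms no node is farther.
Path: C-F-B-G-E.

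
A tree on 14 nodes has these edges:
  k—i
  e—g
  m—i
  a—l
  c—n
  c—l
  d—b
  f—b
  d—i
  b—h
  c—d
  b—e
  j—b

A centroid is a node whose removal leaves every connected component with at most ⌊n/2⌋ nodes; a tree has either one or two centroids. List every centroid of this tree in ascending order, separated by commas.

d

If d is removed the pieces have sizes 6, 4, 3, all ≤ ⌊14/2⌋ = 7.
No neighbour of d does as well, so d is the unique centroid.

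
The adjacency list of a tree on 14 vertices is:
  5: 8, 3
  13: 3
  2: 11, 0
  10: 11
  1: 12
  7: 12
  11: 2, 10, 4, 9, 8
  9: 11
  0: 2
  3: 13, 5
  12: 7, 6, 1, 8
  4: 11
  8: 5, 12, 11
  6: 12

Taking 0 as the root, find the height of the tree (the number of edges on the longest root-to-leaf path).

6

A deepest node is 13, reached by 0–2–11–8–5–3–13.
That path has 6 edges, so the height is 6.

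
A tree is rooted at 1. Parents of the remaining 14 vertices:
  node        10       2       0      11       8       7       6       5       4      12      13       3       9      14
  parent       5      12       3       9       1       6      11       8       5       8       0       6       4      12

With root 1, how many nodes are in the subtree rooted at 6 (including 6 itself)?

5

The subtree rooted at 6 contains: 6, 3, 7, 0, 13 — 5 nodes.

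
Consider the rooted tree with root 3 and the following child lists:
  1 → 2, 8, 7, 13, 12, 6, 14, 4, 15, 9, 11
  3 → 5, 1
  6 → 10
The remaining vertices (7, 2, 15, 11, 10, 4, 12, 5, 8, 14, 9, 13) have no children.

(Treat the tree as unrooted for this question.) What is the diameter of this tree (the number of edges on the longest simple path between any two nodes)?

4

Starting from 5, a farthest node is 10 at distance 4.
One longest path: 5 – 3 – 1 – 6 – 10.
So the diameter is 4.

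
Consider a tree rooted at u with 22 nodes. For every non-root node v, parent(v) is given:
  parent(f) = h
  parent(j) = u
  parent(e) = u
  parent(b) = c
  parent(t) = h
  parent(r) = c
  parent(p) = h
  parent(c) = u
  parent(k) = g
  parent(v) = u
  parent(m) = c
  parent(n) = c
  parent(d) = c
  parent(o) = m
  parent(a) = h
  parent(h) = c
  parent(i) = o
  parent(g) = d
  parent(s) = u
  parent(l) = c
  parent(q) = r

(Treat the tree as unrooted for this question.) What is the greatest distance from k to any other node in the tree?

Distances from k peak at 6, attained at i.
k – g – d – c – m – o – i

6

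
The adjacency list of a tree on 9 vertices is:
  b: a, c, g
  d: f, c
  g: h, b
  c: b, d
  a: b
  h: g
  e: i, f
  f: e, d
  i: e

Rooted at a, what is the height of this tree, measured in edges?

6

The longest root-to-leaf path is a–b–c–d–f–e–i (6 edges).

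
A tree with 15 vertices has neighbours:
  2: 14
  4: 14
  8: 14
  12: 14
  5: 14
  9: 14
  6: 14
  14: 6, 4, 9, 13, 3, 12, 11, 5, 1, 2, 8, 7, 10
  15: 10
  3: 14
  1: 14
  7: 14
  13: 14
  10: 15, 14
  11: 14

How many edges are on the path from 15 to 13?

The path is 15 - 10 - 14 - 13, which has 3 edges.

3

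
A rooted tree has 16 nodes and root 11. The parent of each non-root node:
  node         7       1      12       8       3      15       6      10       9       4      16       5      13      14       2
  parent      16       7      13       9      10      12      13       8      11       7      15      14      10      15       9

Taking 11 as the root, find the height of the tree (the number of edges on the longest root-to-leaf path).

A deepest node is 4, reached by 11 → 9 → 8 → 10 → 13 → 12 → 15 → 16 → 7 → 4.
That path has 9 edges, so the height is 9.

9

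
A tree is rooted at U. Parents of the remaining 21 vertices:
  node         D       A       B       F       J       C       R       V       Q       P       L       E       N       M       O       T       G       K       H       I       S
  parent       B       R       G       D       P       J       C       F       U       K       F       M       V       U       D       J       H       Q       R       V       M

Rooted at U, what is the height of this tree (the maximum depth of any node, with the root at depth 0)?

13

The longest root-to-leaf path is U → Q → K → P → J → C → R → H → G → B → D → F → V → N (13 edges).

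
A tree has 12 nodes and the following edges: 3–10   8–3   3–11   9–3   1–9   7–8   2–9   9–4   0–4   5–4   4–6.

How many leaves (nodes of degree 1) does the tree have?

Degree-1 nodes: 0, 1, 2, 5, 6, 7, 10, 11 — 8 of them.

8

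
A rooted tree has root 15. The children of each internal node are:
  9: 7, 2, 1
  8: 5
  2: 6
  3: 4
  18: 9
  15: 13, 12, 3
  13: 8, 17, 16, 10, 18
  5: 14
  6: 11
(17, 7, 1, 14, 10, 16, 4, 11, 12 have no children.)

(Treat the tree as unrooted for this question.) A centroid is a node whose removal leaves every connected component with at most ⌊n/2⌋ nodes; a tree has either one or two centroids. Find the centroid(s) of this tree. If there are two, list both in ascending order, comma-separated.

Removing 13 splits the tree into components of sizes 7, 4, 3, 1, 1, 1; the largest is 7 ≤ ⌊18/2⌋ = 9.
Every other node leaves some component of size > 9, so the centroid is unique.

13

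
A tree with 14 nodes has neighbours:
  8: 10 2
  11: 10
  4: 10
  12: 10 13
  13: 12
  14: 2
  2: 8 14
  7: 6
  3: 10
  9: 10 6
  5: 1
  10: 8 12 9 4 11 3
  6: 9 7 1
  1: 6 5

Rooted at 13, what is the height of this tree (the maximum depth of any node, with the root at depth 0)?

6

5 sits deepest: 13 → 12 → 10 → 9 → 6 → 1 → 5 — 6 edges from the root.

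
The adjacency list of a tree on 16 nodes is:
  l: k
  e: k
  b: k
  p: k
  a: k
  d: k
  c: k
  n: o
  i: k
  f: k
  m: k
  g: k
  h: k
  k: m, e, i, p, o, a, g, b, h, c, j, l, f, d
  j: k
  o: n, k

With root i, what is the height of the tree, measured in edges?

3

The longest root-to-leaf path is i–k–o–n (3 edges).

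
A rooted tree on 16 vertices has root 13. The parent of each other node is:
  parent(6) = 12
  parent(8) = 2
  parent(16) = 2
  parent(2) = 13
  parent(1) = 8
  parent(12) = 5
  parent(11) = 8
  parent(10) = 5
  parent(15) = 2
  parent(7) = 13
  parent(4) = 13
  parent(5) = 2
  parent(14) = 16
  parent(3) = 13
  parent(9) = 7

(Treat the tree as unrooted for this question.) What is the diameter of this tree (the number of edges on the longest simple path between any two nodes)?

Starting from 6, a farthest node is 9 at distance 6.
One longest path: 6 – 12 – 5 – 2 – 13 – 7 – 9.
So the diameter is 6.

6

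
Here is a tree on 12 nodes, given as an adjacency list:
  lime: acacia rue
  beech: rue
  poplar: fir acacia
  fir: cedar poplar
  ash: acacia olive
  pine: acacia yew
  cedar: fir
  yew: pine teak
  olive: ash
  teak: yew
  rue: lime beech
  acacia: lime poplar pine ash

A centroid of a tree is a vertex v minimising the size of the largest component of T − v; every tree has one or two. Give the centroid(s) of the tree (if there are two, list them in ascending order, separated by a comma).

Removing acacia splits the tree into components of sizes 3, 3, 3, 2; the largest is 3 ≤ ⌊12/2⌋ = 6.
No neighbour of acacia does as well, so acacia is the unique centroid.

acacia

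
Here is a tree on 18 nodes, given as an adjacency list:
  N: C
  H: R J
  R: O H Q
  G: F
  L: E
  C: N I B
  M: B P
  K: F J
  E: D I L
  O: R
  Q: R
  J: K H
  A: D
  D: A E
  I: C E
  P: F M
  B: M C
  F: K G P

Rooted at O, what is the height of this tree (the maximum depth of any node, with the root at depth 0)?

13

A deepest node is A, reached by O → R → H → J → K → F → P → M → B → C → I → E → D → A.
That path has 13 edges, so the height is 13.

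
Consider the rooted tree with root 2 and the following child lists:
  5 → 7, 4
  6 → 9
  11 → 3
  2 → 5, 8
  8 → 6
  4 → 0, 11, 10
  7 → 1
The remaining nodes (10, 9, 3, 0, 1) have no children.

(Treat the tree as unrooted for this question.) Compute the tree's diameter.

7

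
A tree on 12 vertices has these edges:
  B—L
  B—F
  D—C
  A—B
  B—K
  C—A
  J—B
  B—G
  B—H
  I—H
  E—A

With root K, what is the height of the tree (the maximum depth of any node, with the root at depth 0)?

The longest root-to-leaf path is K – B – A – C – D (4 edges).

4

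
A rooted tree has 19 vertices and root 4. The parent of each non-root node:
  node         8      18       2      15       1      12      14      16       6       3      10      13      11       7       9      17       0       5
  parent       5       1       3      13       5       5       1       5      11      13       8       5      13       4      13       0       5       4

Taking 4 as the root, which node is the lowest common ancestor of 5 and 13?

5

Path 5→root: 5 4; path 13→root: 13 5 4.
First common node: 5.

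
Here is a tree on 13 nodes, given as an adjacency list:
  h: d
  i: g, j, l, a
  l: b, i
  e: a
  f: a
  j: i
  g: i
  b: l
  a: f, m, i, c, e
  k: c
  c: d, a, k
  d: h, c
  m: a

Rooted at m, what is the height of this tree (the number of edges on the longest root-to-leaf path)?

4

The longest root-to-leaf path is m – a – i – l – b (4 edges).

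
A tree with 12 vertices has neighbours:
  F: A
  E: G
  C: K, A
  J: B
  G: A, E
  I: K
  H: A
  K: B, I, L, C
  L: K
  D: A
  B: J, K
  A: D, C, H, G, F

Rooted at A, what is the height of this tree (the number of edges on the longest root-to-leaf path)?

4

J sits deepest: A – C – K – B – J — 4 edges from the root.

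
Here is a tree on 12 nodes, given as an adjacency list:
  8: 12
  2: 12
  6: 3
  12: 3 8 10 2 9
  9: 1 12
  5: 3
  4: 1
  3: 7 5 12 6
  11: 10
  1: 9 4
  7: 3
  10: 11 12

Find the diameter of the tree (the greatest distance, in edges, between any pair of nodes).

BFS from 4 reaches 6 last, at distance 5; BFS from 6 confirms no node is farther.
Path: 4-1-9-12-3-6.

5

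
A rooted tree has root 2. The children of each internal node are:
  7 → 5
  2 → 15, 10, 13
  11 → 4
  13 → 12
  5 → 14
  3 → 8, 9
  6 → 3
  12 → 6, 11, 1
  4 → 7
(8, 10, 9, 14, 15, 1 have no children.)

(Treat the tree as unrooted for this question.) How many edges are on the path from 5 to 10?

7

Walking from 5: 5 – 7 – 4 – 11 – 12 – 13 – 2 – 10. Length 7.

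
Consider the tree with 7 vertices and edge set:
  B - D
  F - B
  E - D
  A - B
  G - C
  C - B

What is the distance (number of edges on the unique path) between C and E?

C - B - D - E: 3 edges.

3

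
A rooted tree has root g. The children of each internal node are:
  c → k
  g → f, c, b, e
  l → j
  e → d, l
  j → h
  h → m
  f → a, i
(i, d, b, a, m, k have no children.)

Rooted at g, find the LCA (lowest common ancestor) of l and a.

Path l→root: l e g; path a→root: a f g.
First common node: g.

g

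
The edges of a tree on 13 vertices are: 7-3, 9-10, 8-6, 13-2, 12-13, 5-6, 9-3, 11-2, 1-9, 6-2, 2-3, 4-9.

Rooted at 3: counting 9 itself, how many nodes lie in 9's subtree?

The subtree rooted at 9 contains: 9, 4, 1, 10 — 4 nodes.

4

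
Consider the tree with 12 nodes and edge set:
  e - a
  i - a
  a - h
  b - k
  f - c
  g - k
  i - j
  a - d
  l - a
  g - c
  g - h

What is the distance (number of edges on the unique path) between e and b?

The path is e – a – h – g – k – b, which has 5 edges.

5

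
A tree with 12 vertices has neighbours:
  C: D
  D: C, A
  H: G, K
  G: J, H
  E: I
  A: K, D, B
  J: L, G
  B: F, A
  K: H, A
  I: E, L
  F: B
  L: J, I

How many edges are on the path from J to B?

5

The path is J – G – H – K – A – B, which has 5 edges.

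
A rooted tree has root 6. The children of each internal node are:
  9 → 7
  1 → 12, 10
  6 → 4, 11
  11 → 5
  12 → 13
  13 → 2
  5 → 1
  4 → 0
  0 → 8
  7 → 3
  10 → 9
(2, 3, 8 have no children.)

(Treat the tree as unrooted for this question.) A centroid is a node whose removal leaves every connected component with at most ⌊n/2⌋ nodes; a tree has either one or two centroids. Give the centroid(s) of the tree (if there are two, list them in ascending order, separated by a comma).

If 1 is removed the pieces have sizes 6, 4, 3, all ≤ ⌊14/2⌋ = 7.
No neighbour of 1 does as well, so 1 is the unique centroid.

1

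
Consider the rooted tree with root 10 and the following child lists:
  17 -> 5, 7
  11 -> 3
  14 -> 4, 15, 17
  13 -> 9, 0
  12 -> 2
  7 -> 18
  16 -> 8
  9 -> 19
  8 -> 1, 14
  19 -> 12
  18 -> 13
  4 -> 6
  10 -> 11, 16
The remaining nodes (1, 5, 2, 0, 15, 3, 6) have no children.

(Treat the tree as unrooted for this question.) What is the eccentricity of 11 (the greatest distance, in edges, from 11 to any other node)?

12

A farthest node from 11 is 2.
The path 11–10–16–8–14–17–7–18–13–9–19–12–2 has 12 edges.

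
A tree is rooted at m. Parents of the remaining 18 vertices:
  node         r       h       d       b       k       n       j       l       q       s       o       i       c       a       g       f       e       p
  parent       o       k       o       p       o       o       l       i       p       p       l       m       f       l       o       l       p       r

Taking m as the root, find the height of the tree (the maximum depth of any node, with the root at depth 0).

A deepest node is q, reached by m → i → l → o → r → p → q.
That path has 6 edges, so the height is 6.

6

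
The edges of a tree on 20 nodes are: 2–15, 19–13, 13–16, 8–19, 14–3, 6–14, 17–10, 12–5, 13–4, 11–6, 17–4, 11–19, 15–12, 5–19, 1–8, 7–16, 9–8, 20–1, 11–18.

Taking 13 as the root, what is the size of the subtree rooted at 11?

Descendants of 11 (including itself): 11, 6, 18, 14, 3. That's 5.

5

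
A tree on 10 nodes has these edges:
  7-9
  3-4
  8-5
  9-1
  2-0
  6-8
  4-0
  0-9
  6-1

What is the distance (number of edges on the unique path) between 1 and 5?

3

Walking from 1: 1–6–8–5. Length 3.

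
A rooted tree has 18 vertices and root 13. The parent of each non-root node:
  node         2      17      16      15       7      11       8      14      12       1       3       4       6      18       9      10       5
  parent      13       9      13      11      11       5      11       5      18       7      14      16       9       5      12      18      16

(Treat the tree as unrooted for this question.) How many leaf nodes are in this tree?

Exactly 9 nodes have a single neighbour: 1, 2, 3, 4, 6, 8, 10, 15, 17.

9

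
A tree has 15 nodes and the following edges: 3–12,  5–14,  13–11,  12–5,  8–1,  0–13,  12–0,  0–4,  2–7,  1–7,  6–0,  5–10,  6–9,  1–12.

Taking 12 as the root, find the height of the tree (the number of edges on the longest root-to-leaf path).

A deepest node is 11, reached by 12 – 0 – 13 – 11.
That path has 3 edges, so the height is 3.

3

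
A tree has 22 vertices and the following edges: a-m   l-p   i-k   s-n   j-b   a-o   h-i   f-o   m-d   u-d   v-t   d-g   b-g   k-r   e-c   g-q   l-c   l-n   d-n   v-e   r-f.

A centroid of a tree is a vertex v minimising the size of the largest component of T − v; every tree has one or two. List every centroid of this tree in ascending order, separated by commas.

Removing d splits the tree into components of sizes 8, 8, 4, 1; the largest is 8 ≤ ⌊22/2⌋ = 11.
Every other node leaves some component of size > 11, so the centroid is unique.

d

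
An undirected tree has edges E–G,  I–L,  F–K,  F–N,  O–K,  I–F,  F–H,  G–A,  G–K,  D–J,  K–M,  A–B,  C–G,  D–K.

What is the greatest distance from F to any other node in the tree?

4

The node farthest from F is B, via F – K – G – A – B — 4 edges.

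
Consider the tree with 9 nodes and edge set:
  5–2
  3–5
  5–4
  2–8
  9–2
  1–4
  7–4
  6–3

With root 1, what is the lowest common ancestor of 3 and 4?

4

3's ancestor chain is 3, 5, 4, 1 and 4's is 4, 1; they first meet at 4.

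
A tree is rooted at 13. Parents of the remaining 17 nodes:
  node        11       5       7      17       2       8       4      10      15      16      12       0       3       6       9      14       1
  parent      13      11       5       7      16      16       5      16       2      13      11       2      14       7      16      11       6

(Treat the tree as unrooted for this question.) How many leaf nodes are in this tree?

10

Exactly 10 nodes have a single neighbour: 0, 1, 3, 4, 8, 9, 10, 12, 15, 17.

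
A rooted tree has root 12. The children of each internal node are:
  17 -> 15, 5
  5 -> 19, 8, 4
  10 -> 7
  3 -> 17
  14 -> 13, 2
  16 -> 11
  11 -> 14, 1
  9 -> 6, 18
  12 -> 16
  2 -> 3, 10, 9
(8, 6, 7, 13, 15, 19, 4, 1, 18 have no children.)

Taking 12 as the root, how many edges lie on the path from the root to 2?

4

Climbing from 2 to the root: 2–14–11–16–12. That's 4 steps.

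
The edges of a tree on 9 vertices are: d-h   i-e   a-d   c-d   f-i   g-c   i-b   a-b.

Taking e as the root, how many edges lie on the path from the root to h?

5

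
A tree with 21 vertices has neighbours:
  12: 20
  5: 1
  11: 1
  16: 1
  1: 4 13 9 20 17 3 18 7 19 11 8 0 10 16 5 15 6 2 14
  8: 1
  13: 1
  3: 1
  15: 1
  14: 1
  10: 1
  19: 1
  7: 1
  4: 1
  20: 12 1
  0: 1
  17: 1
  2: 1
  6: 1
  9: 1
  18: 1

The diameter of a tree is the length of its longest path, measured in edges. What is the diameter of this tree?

3

A longest path is 12 - 20 - 1 - 0, with 3 edges.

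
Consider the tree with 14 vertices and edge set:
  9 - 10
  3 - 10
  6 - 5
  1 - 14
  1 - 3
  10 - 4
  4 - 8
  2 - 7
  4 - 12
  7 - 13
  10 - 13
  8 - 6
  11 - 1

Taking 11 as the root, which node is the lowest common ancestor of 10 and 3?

Ancestors of 10 (toward the root): 10, 3, 1, 11.
Ancestors of 3: 3, 1, 11.
The deepest node appearing in both lists is 3.

3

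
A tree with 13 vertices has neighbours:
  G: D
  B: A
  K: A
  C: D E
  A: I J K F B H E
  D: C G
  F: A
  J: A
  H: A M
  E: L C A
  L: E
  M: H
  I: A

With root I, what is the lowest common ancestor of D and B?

D's ancestor chain is D, C, E, A, I and B's is B, A, I; they first meet at A.

A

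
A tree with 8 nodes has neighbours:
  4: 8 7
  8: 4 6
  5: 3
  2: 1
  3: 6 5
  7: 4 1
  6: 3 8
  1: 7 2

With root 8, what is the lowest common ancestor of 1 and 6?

1's ancestor chain is 1, 7, 4, 8 and 6's is 6, 8; they first meet at 8.

8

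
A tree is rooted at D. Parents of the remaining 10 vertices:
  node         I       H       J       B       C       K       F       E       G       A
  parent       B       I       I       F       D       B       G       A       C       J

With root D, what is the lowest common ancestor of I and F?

I's ancestor chain is I, B, F, G, C, D and F's is F, G, C, D; they first meet at F.

F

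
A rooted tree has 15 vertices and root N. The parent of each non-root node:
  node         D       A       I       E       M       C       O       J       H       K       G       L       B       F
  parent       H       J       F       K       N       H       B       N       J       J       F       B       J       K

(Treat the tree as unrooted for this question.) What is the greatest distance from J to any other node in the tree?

3

The node farthest from J is I (G also at distance 3), via J-K-F-I — 3 edges.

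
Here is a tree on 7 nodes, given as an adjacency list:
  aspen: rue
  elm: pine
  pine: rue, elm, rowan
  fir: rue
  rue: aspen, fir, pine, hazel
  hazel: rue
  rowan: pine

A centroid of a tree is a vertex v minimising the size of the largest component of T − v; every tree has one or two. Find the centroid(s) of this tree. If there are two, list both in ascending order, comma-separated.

rue

Removing rue splits the tree into components of sizes 3, 1, 1, 1; the largest is 3 ≤ ⌊7/2⌋ = 3.
Every other node leaves some component of size > 3, so the centroid is unique.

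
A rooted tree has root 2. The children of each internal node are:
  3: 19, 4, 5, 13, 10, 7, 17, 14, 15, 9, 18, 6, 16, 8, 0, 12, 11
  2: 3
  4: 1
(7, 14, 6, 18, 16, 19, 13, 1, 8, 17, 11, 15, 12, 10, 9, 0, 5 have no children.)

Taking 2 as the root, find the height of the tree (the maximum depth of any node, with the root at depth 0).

3

1 sits deepest: 2–3–4–1 — 3 edges from the root.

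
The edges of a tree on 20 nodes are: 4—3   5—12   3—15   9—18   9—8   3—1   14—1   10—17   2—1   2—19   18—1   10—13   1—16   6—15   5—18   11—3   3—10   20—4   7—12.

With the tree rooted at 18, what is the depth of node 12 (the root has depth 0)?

Climbing from 12 to the root: 12 → 5 → 18. That's 2 steps.

2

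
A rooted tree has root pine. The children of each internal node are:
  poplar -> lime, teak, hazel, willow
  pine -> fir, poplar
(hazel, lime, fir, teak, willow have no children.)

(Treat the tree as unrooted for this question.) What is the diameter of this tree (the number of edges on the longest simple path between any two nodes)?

3

Starting from fir, a farthest node is teak at distance 3.
One longest path: fir – pine – poplar – teak.
So the diameter is 3.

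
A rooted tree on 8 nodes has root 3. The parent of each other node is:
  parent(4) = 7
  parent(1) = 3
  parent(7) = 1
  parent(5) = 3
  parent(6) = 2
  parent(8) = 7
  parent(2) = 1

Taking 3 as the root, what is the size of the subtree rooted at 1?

1's subtree: {1, 2, 7, 6, 8, 4}, size 6.

6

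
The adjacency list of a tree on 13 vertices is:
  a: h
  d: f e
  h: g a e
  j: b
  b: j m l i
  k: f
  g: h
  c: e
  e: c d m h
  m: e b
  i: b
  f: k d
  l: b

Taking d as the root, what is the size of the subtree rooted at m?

5

Descendants of m (including itself): m, b, l, i, j. That's 5.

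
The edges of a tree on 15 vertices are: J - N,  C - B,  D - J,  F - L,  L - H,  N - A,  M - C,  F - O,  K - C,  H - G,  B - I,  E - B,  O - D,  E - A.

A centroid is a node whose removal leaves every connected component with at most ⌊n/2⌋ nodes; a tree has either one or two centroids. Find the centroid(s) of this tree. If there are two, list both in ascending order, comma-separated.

N

If N is removed the pieces have sizes 7, 7, all ≤ ⌊15/2⌋ = 7.
Every other node leaves some component of size > 7, so the centroid is unique.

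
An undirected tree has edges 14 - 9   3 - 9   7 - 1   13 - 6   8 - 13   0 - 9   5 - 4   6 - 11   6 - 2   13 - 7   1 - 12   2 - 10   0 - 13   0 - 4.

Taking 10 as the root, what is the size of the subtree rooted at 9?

3

9's subtree: {9, 3, 14}, size 3.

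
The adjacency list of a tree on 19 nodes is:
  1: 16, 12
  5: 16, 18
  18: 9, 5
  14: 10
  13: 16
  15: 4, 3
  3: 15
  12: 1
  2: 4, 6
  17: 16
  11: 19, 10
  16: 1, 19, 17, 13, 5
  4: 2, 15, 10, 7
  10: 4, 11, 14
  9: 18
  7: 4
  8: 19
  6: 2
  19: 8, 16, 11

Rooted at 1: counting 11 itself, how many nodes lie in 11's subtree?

9

Descendants of 11 (including itself): 11, 10, 4, 14, 15, 7, 2, 3, 6. That's 9.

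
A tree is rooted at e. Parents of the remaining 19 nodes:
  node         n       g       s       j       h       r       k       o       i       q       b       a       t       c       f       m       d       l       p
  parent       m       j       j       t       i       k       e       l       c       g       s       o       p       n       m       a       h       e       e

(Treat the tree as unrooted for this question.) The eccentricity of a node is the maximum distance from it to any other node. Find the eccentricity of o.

7

A farthest node from o is q (b, d also at distance 7).
The path o–l–e–p–t–j–g–q has 7 edges.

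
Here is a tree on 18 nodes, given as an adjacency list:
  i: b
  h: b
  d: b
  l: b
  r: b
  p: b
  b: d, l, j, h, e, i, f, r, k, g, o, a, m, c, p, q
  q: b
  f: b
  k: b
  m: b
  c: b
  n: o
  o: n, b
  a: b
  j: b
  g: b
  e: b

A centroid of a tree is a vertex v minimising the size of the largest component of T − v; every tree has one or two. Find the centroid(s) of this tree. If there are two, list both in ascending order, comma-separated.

Delete b: the remaining components have sizes 2, 1, 1, 1, 1, 1, 1, 1, 1, 1, 1, 1, 1, 1, 1, 1. Max 2 ≤ 9, so b is a centroid.
No neighbour of b does as well, so b is the unique centroid.

b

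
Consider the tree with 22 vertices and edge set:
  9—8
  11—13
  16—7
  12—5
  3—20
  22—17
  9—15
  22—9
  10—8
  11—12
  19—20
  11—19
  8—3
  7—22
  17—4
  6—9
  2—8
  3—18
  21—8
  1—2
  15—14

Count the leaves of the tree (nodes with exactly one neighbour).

10

Exactly 10 nodes have a single neighbour: 1, 4, 5, 6, 10, 13, 14, 16, 18, 21.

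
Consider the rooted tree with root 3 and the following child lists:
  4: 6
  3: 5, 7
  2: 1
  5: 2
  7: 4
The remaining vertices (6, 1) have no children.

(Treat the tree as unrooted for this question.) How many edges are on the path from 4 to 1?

5

4 – 7 – 3 – 5 – 2 – 1: 5 edges.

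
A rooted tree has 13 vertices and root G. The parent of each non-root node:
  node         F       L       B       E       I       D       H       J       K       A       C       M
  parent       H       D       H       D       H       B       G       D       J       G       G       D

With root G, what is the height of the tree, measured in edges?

5

K sits deepest: G–H–B–D–J–K — 5 edges from the root.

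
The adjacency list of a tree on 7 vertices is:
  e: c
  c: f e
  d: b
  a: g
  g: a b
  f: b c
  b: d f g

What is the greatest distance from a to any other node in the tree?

The node farthest from a is e, via a–g–b–f–c–e — 5 edges.

5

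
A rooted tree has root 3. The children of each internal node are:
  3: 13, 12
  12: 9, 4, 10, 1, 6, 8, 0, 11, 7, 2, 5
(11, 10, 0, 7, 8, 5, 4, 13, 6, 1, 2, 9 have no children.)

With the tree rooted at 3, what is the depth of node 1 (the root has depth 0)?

Path from 3 to 1: 3 → 12 → 1, which has 2 edges.

2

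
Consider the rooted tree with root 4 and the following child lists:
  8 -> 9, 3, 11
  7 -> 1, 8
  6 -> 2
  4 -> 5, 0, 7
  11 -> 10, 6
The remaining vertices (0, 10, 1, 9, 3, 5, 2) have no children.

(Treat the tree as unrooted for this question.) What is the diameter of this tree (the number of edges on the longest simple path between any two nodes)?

6

Starting from 5, a farthest node is 2 at distance 6.
One longest path: 5 – 4 – 7 – 8 – 11 – 6 – 2.
So the diameter is 6.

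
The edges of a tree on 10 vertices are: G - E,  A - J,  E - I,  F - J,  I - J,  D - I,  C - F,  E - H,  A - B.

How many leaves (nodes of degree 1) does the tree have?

Degree-1 nodes: B, C, D, G, H — 5 of them.

5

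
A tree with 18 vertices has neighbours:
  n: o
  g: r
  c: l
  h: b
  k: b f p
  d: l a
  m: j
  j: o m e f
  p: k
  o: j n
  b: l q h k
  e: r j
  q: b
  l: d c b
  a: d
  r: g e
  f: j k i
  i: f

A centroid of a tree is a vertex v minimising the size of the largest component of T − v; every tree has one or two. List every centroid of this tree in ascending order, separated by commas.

Delete f: the remaining components have sizes 9, 7, 1. Max 9 ≤ 9, so f is a centroid.
Its neighbour k also leaves a largest component of size 9, so both are centroids.

f, k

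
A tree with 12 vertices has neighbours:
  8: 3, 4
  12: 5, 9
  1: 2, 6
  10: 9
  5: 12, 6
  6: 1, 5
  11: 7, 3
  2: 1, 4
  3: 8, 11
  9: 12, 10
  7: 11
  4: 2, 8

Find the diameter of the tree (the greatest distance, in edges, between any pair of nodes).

11

BFS from 7 reaches 10 last, at distance 11; BFS from 10 confirms no node is farther.
Path: 7 - 11 - 3 - 8 - 4 - 2 - 1 - 6 - 5 - 12 - 9 - 10.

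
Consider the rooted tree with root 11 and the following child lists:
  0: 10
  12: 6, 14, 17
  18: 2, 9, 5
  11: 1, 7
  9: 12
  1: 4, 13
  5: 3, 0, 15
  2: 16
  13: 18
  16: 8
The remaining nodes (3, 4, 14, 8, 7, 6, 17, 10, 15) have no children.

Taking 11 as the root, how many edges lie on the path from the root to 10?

6

Path from 11 to 10: 11 – 1 – 13 – 18 – 5 – 0 – 10, which has 6 edges.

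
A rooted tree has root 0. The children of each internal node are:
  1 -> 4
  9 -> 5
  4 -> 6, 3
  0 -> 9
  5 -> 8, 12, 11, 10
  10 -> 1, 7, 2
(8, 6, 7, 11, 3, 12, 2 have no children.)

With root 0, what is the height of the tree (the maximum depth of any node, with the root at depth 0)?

3 sits deepest: 0 – 9 – 5 – 10 – 1 – 4 – 3 — 6 edges from the root.

6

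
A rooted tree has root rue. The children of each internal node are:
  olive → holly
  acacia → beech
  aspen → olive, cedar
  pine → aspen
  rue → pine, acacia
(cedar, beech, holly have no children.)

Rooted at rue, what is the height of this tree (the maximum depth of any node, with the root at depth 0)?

The longest root-to-leaf path is rue–pine–aspen–olive–holly (4 edges).

4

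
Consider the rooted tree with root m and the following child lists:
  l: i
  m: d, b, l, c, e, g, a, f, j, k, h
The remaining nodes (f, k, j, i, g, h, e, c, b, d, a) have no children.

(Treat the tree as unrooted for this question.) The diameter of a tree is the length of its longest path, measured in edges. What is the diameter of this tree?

3

Starting from i, a farthest node is j at distance 3.
One longest path: i - l - m - j.
So the diameter is 3.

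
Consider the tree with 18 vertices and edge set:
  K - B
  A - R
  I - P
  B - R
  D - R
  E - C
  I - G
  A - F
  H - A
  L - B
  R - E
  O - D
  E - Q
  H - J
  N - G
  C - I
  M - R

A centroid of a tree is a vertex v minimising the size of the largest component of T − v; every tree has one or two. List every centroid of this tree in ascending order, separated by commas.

If R is removed the pieces have sizes 7, 4, 3, 2, 1, all ≤ ⌊18/2⌋ = 9.
No neighbour of R does as well, so R is the unique centroid.

R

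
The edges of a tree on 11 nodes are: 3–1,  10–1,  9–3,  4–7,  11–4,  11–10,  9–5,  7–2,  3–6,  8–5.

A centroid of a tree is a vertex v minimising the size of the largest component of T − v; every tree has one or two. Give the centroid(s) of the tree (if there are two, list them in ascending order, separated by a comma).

If 1 is removed the pieces have sizes 5, 5, all ≤ ⌊11/2⌋ = 5.
Every other node leaves some component of size > 5, so the centroid is unique.

1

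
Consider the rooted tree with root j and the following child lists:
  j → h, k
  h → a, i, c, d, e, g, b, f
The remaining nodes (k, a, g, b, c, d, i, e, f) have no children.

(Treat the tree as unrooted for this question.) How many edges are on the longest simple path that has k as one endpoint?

3

The node farthest from k is e (f, d, b, a, g, i, c also at distance 3), via k–j–h–e — 3 edges.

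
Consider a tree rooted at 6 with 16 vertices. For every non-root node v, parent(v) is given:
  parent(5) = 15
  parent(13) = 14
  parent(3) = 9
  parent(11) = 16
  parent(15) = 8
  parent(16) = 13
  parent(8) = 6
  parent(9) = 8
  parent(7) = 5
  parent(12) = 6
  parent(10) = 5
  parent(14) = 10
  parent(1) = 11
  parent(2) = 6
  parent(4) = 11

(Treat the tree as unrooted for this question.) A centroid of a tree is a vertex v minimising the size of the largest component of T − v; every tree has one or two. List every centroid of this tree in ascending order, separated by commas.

5

Delete 5: the remaining components have sizes 7, 7, 1. Max 7 ≤ 8, so 5 is a centroid.
Every other node leaves some component of size > 8, so the centroid is unique.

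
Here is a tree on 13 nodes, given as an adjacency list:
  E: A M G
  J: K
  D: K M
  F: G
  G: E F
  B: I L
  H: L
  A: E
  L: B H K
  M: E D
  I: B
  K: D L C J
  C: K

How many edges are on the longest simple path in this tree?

8

BFS from F reaches I last, at distance 8; BFS from I confirms no node is farther.
Path: F - G - E - M - D - K - L - B - I.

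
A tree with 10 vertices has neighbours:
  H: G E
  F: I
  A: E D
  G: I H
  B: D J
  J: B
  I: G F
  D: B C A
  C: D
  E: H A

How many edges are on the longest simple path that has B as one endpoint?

7

The node farthest from B is F, via B – D – A – E – H – G – I – F — 7 edges.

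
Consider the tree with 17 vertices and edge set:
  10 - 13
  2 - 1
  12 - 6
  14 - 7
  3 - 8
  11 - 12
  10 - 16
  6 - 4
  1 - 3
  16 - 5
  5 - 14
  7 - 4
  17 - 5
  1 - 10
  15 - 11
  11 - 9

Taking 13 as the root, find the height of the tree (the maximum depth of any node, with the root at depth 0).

10

15 sits deepest: 13-10-16-5-14-7-4-6-12-11-15 — 10 edges from the root.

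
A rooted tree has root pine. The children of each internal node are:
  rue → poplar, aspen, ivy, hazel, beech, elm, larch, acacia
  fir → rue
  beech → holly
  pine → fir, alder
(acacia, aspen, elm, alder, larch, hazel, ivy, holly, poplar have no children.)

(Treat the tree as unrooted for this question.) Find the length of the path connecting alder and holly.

5

The path is alder – pine – fir – rue – beech – holly, which has 5 edges.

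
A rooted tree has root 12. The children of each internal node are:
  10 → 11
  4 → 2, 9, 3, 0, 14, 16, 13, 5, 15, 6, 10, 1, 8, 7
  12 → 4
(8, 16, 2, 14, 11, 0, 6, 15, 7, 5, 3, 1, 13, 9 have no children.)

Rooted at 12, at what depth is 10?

12 → 4 → 10 — 2 edges.

2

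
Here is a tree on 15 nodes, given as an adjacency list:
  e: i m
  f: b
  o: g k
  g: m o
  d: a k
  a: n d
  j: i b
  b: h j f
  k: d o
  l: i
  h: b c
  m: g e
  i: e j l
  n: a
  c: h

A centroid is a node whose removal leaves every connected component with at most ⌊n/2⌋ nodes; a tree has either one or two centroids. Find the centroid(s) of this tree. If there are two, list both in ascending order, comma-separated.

e

Delete e: the remaining components have sizes 7, 7. Max 7 ≤ 7, so e is a centroid.
Every other node leaves some component of size > 7, so the centroid is unique.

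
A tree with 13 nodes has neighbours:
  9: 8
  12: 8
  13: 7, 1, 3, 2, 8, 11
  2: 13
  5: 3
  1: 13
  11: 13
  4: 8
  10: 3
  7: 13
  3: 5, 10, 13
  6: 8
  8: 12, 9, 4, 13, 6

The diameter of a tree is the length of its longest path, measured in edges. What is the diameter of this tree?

BFS from 10 reaches 4 last, at distance 4; BFS from 4 confirms no node is farther.
Path: 10–3–13–8–4.

4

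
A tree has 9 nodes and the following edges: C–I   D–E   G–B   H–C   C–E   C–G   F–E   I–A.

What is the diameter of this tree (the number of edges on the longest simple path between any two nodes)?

A longest path is B–G–C–I–A, with 4 edges.

4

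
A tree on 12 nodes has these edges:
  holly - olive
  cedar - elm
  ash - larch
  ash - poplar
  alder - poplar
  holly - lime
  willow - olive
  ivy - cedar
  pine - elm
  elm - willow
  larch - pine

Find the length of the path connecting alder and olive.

The path is alder–poplar–ash–larch–pine–elm–willow–olive, which has 7 edges.

7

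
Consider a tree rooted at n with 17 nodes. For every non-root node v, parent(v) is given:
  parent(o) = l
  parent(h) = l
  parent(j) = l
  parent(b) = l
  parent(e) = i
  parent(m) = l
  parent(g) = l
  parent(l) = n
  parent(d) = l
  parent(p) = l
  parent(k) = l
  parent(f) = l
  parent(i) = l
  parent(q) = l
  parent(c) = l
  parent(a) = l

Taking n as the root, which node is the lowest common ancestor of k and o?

l

Ancestors of k (toward the root): k, l, n.
Ancestors of o: o, l, n.
The deepest node appearing in both lists is l.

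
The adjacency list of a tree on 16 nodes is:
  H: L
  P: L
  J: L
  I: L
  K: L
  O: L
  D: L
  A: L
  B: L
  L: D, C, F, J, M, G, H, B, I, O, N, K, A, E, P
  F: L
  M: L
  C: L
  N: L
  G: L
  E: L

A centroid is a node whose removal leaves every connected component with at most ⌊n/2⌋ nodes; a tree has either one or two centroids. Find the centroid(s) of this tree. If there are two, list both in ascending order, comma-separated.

L

Removing L splits the tree into components of sizes 1, 1, 1, 1, 1, 1, 1, 1, 1, 1, 1, 1, 1, 1, 1; the largest is 1 ≤ ⌊16/2⌋ = 8.
Every other node leaves some component of size > 8, so the centroid is unique.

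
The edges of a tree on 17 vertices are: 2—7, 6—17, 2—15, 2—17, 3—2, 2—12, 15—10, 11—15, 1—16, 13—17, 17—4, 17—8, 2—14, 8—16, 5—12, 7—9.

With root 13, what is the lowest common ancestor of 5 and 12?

5's ancestor chain is 5, 12, 2, 17, 13 and 12's is 12, 2, 17, 13; they first meet at 12.

12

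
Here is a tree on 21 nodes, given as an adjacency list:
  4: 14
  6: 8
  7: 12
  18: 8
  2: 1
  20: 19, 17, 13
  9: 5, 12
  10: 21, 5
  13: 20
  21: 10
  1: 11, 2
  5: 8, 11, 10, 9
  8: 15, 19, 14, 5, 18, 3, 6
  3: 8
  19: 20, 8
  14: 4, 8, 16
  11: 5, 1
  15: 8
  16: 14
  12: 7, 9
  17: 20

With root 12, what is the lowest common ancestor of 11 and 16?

5

Ancestors of 11 (toward the root): 11, 5, 9, 12.
Ancestors of 16: 16, 14, 8, 5, 9, 12.
The deepest node appearing in both lists is 5.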